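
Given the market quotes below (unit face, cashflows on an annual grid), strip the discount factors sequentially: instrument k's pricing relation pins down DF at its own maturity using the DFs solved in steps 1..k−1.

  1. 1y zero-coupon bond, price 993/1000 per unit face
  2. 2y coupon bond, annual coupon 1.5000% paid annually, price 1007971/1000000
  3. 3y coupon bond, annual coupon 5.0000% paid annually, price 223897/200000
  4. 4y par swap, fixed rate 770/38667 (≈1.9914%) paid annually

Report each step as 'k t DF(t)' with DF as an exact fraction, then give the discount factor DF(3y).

step 1 [1y] zero: DF = P = 993/1000 ≈ 0.993000
step 2 [2y] bond c/1=3/200: DF=(1007971/1000000 − 3/200·(0.993000))/(1+3/200) = 1223/1250 ≈ 0.978400
step 3 [3y] bond c/1=1/20: DF=(223897/200000 − 1/20·(0.993000+0.978400))/(1+1/20) = 9723/10000 ≈ 0.972300
step 4 [4y] swap r/1=770/38667: DF=(1 − 770/38667·(0.993000+0.978400+0.972300))/(1+770/38667) = 923/1000 ≈ 0.923000

1 1 993/1000
2 2 1223/1250
3 3 9723/10000
4 4 923/1000
DF(3y) = 9723/10000 ≈ 0.972300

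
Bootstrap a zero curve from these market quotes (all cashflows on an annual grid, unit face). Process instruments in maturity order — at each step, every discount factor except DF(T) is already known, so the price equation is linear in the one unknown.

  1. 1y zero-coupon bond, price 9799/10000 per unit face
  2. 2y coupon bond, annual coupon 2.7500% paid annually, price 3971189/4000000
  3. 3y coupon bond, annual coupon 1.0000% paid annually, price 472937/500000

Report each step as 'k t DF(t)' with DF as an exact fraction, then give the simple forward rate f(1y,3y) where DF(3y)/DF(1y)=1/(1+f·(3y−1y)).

1 1 9799/10000
2 2 47/50
3 3 367/400
f(1y,3y) = ((9799/10000)/(367/400) − 1)/(2) = 312/9175 ≈ 3.4005%

step 1 [1y] zero: DF = P = 9799/10000 ≈ 0.979900
step 2 [2y] bond c/1=11/400: DF=(3971189/4000000 − 11/400·(0.979900))/(1+11/400) = 47/50 ≈ 0.940000
step 3 [3y] bond c/1=1/100: DF=(472937/500000 − 1/100·(0.979900+0.940000))/(1+1/100) = 367/400 ≈ 0.917500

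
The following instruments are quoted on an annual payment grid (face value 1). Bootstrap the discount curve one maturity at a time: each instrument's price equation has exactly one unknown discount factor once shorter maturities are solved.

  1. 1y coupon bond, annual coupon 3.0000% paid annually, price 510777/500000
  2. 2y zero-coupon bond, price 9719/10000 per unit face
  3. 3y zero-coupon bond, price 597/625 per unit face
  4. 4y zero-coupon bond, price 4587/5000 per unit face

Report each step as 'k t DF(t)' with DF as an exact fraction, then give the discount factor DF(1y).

step 1 [1y] bond c/1=3/100: DF=(510777/500000 − 3/100·(0))/(1+3/100) = 4959/5000 ≈ 0.991800
step 2 [2y] zero: DF = P = 9719/10000 ≈ 0.971900
step 3 [3y] zero: DF = P = 597/625 ≈ 0.955200
step 4 [4y] zero: DF = P = 4587/5000 ≈ 0.917400

1 1 4959/5000
2 2 9719/10000
3 3 597/625
4 4 4587/5000
DF(1y) = 4959/5000 ≈ 0.991800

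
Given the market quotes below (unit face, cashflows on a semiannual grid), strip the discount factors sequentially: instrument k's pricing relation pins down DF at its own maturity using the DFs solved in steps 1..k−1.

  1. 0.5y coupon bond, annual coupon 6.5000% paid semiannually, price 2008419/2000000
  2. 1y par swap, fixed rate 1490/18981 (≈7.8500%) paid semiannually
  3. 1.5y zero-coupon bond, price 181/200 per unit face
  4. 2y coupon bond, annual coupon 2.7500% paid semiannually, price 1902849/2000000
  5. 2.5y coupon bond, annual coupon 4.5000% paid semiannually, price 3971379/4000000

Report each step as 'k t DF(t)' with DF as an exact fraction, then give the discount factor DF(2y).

step 1 [0.5y] bond c/2=13/400: DF=(2008419/2000000 − 13/400·(0))/(1+13/400) = 4863/5000 ≈ 0.972600
step 2 [1y] swap r/2=745/18981: DF=(1 − 745/18981·(0.972600))/(1+745/18981) = 1851/2000 ≈ 0.925500
step 3 [1.5y] zero: DF = P = 181/200 ≈ 0.905000
step 4 [2y] bond c/2=11/800: DF=(1902849/2000000 − 11/800·(0.972600+0.925500+0.905000))/(1+11/800) = 1801/2000 ≈ 0.900500
step 5 [2.5y] bond c/2=9/400: DF=(3971379/4000000 − 9/400·(0.972600+0.925500+0.905000+0.900500))/(1+9/400) = 1779/2000 ≈ 0.889500

1 1/2 4863/5000
2 1 1851/2000
3 3/2 181/200
4 2 1801/2000
5 5/2 1779/2000
DF(2y) = 1801/2000 ≈ 0.900500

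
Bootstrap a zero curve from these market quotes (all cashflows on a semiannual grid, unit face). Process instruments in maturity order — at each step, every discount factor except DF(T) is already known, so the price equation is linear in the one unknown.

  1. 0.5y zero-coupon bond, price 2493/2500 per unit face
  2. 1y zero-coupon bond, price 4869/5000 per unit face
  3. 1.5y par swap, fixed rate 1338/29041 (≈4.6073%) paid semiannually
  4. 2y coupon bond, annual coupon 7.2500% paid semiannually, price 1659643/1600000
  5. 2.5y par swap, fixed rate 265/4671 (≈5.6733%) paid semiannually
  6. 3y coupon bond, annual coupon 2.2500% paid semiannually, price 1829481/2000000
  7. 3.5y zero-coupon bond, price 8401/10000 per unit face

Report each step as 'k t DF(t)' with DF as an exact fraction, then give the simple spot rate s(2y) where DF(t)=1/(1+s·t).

step 1 [0.5y] zero: DF = P = 2493/2500 ≈ 0.997200
step 2 [1y] zero: DF = P = 4869/5000 ≈ 0.973800
step 3 [1.5y] swap r/2=669/29041: DF=(1 − 669/29041·(0.997200+0.973800))/(1+669/29041) = 9331/10000 ≈ 0.933100
step 4 [2y] bond c/2=29/800: DF=(1659643/1600000 − 29/800·(0.997200+0.973800+0.933100))/(1+29/800) = 4497/5000 ≈ 0.899400
step 5 [2.5y] swap r/2=265/9342: DF=(1 − 265/9342·(0.997200+0.973800+0.933100+0.899400))/(1+265/9342) = 347/400 ≈ 0.867500
step 6 [3y] bond c/2=9/800: DF=(1829481/2000000 − 9/800·(0.997200+0.973800+0.933100+0.899400+0.867500))/(1+9/800) = 4263/5000 ≈ 0.852600
step 7 [3.5y] zero: DF = P = 8401/10000 ≈ 0.840100

1 1/2 2493/2500
2 1 4869/5000
3 3/2 9331/10000
4 2 4497/5000
5 5/2 347/400
6 3 4263/5000
7 7/2 8401/10000
s(2y) = (1/(4497/5000) − 1)/(2) = 503/8994 ≈ 5.5926%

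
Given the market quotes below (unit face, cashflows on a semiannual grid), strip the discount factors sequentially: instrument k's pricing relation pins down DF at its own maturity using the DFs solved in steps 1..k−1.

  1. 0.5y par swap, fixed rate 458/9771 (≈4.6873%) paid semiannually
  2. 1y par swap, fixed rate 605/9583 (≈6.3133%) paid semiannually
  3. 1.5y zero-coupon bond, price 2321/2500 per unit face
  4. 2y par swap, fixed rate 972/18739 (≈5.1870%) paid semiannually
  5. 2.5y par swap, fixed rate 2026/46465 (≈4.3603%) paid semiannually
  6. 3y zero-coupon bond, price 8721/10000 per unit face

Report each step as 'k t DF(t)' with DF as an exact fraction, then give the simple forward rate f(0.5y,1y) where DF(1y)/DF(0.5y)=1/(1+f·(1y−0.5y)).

step 1 [0.5y] swap r/2=229/9771: DF=(1 − 229/9771·(0))/(1+229/9771) = 9771/10000 ≈ 0.977100
step 2 [1y] swap r/2=605/19166: DF=(1 − 605/19166·(0.977100))/(1+605/19166) = 1879/2000 ≈ 0.939500
step 3 [1.5y] zero: DF = P = 2321/2500 ≈ 0.928400
step 4 [2y] swap r/2=486/18739: DF=(1 − 486/18739·(0.977100+0.939500+0.928400))/(1+486/18739) = 2257/2500 ≈ 0.902800
step 5 [2.5y] swap r/2=1013/46465: DF=(1 − 1013/46465·(0.977100+0.939500+0.928400+0.902800))/(1+1013/46465) = 8987/10000 ≈ 0.898700
step 6 [3y] zero: DF = P = 8721/10000 ≈ 0.872100

1 1/2 9771/10000
2 1 1879/2000
3 3/2 2321/2500
4 2 2257/2500
5 5/2 8987/10000
6 3 8721/10000
f(0.5y,1y) = ((9771/10000)/(1879/2000) − 1)/(1/2) = 752/9395 ≈ 8.0043%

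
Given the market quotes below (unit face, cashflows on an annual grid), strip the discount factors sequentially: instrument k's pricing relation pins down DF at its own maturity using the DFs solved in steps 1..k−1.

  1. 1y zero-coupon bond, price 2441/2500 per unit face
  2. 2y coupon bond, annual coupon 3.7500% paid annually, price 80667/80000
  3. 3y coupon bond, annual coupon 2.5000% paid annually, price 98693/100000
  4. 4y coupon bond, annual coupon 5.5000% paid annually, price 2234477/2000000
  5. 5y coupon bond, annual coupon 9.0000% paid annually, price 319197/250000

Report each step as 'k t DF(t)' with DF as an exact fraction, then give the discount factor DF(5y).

1 1 2441/2500
2 2 4683/5000
3 3 4581/5000
4 4 1823/2000
5 5 69/80
DF(5y) = 69/80 ≈ 0.862500

step 1 [1y] zero: DF = P = 2441/2500 ≈ 0.976400
step 2 [2y] bond c/1=3/80: DF=(80667/80000 − 3/80·(0.976400))/(1+3/80) = 4683/5000 ≈ 0.936600
step 3 [3y] bond c/1=1/40: DF=(98693/100000 − 1/40·(0.976400+0.936600))/(1+1/40) = 4581/5000 ≈ 0.916200
step 4 [4y] bond c/1=11/200: DF=(2234477/2000000 − 11/200·(0.976400+0.936600+0.916200))/(1+11/200) = 1823/2000 ≈ 0.911500
step 5 [5y] bond c/1=9/100: DF=(319197/250000 − 9/100·(0.976400+0.936600+0.916200+0.911500))/(1+9/100) = 69/80 ≈ 0.862500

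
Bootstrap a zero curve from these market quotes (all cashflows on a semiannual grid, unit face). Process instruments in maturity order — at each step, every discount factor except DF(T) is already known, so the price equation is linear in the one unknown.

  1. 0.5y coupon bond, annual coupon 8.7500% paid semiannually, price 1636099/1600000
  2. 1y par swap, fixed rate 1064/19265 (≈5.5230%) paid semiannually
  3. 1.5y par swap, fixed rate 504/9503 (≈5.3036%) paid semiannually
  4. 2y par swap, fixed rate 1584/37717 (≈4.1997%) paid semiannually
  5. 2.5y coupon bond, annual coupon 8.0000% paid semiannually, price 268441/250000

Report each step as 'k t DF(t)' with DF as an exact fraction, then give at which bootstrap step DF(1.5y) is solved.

1 1/2 9797/10000
2 1 2367/2500
3 3/2 2311/2500
4 2 1151/1250
5 5/2 4437/5000
DF(1.5y) is solved at step 3

step 1 [0.5y] bond c/2=7/160: DF=(1636099/1600000 − 7/160·(0))/(1+7/160) = 9797/10000 ≈ 0.979700
step 2 [1y] swap r/2=532/19265: DF=(1 − 532/19265·(0.979700))/(1+532/19265) = 2367/2500 ≈ 0.946800
step 3 [1.5y] swap r/2=252/9503: DF=(1 − 252/9503·(0.979700+0.946800))/(1+252/9503) = 2311/2500 ≈ 0.924400
step 4 [2y] swap r/2=792/37717: DF=(1 − 792/37717·(0.979700+0.946800+0.924400))/(1+792/37717) = 1151/1250 ≈ 0.920800
step 5 [2.5y] bond c/2=1/25: DF=(268441/250000 − 1/25·(0.979700+0.946800+0.924400+0.920800))/(1+1/25) = 4437/5000 ≈ 0.887400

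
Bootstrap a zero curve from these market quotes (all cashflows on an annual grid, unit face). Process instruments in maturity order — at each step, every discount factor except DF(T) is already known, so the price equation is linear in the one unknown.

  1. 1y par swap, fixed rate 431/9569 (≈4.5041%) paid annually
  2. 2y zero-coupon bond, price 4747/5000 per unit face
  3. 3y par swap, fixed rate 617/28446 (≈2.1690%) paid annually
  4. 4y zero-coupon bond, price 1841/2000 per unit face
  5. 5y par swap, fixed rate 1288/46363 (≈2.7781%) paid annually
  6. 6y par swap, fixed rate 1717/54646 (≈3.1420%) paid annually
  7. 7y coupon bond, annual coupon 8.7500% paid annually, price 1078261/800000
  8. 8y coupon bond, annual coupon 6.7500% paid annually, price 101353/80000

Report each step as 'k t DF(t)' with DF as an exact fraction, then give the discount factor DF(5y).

step 1 [1y] swap r/1=431/9569: DF=(1 − 431/9569·(0))/(1+431/9569) = 9569/10000 ≈ 0.956900
step 2 [2y] zero: DF = P = 4747/5000 ≈ 0.949400
step 3 [3y] swap r/1=617/28446: DF=(1 − 617/28446·(0.956900+0.949400))/(1+617/28446) = 9383/10000 ≈ 0.938300
step 4 [4y] zero: DF = P = 1841/2000 ≈ 0.920500
step 5 [5y] swap r/1=1288/46363: DF=(1 − 1288/46363·(0.956900+0.949400+0.938300+0.920500))/(1+1288/46363) = 1089/1250 ≈ 0.871200
step 6 [6y] swap r/1=1717/54646: DF=(1 − 1717/54646·(0.956900+0.949400+0.938300+0.920500+0.871200))/(1+1717/54646) = 8283/10000 ≈ 0.828300
step 7 [7y] bond c/1=7/80: DF=(1078261/800000 − 7/80·(0.956900+0.949400+0.938300+0.920500+0.871200+0.828300))/(1+7/80) = 7997/10000 ≈ 0.799700
step 8 [8y] bond c/1=27/400: DF=(101353/80000 − 27/400·(0.956900+0.949400+0.938300+0.920500+0.871200+0.828300+0.799700))/(1+27/400) = 7907/10000 ≈ 0.790700

1 1 9569/10000
2 2 4747/5000
3 3 9383/10000
4 4 1841/2000
5 5 1089/1250
6 6 8283/10000
7 7 7997/10000
8 8 7907/10000
DF(5y) = 1089/1250 ≈ 0.871200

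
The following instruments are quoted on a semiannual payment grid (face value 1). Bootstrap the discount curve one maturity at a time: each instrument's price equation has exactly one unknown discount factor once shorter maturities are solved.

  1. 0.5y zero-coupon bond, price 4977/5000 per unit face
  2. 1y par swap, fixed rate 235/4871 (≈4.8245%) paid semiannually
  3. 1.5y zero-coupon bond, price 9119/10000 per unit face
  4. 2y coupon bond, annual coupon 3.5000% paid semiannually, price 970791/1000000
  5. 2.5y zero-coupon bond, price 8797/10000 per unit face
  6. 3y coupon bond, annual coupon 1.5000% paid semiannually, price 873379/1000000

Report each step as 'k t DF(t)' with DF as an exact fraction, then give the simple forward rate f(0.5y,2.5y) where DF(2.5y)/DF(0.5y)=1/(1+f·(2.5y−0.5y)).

1 1/2 4977/5000
2 1 953/1000
3 3/2 9119/10000
4 2 9049/10000
5 5/2 8797/10000
6 3 8323/10000
f(0.5y,2.5y) = ((4977/5000)/(8797/10000) − 1)/(2) = 1157/17594 ≈ 6.5761%

step 1 [0.5y] zero: DF = P = 4977/5000 ≈ 0.995400
step 2 [1y] swap r/2=235/9742: DF=(1 − 235/9742·(0.995400))/(1+235/9742) = 953/1000 ≈ 0.953000
step 3 [1.5y] zero: DF = P = 9119/10000 ≈ 0.911900
step 4 [2y] bond c/2=7/400: DF=(970791/1000000 − 7/400·(0.995400+0.953000+0.911900))/(1+7/400) = 9049/10000 ≈ 0.904900
step 5 [2.5y] zero: DF = P = 8797/10000 ≈ 0.879700
step 6 [3y] bond c/2=3/400: DF=(873379/1000000 − 3/400·(0.995400+0.953000+0.911900+0.904900+0.879700))/(1+3/400) = 8323/10000 ≈ 0.832300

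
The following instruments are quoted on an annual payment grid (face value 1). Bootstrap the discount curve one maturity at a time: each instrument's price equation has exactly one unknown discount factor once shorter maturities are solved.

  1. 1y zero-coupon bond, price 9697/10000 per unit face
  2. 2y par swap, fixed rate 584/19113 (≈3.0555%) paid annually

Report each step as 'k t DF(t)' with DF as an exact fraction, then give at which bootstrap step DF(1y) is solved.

1 1 9697/10000
2 2 1177/1250
DF(1y) is solved at step 1

step 1 [1y] zero: DF = P = 9697/10000 ≈ 0.969700
step 2 [2y] swap r/1=584/19113: DF=(1 − 584/19113·(0.969700))/(1+584/19113) = 1177/1250 ≈ 0.941600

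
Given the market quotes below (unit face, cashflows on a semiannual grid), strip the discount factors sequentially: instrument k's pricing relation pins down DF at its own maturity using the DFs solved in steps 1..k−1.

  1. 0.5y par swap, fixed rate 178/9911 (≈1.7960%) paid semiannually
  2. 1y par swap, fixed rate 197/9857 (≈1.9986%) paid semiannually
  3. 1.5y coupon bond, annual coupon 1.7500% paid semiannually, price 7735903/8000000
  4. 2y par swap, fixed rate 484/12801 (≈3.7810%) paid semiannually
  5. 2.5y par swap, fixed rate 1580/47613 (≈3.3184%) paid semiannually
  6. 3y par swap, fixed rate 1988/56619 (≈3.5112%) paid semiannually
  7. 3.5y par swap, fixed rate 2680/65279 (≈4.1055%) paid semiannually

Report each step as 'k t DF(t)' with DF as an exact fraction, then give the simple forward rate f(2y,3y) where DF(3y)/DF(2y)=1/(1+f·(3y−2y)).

1 1/2 9911/10000
2 1 9803/10000
3 3/2 1883/2000
4 2 4637/5000
5 5/2 921/1000
6 3 4503/5000
7 7/2 433/500
f(2y,3y) = ((4637/5000)/(4503/5000) − 1)/(1) = 134/4503 ≈ 2.9758%

step 1 [0.5y] swap r/2=89/9911: DF=(1 − 89/9911·(0))/(1+89/9911) = 9911/10000 ≈ 0.991100
step 2 [1y] swap r/2=197/19714: DF=(1 − 197/19714·(0.991100))/(1+197/19714) = 9803/10000 ≈ 0.980300
step 3 [1.5y] bond c/2=7/800: DF=(7735903/8000000 − 7/800·(0.991100+0.980300))/(1+7/800) = 1883/2000 ≈ 0.941500
step 4 [2y] swap r/2=242/12801: DF=(1 − 242/12801·(0.991100+0.980300+0.941500))/(1+242/12801) = 4637/5000 ≈ 0.927400
step 5 [2.5y] swap r/2=790/47613: DF=(1 − 790/47613·(0.991100+0.980300+0.941500+0.927400))/(1+790/47613) = 921/1000 ≈ 0.921000
step 6 [3y] swap r/2=994/56619: DF=(1 − 994/56619·(0.991100+0.980300+0.941500+0.927400+0.921000))/(1+994/56619) = 4503/5000 ≈ 0.900600
step 7 [3.5y] swap r/2=1340/65279: DF=(1 − 1340/65279·(0.991100+0.980300+0.941500+0.927400+0.921000+0.900600))/(1+1340/65279) = 433/500 ≈ 0.866000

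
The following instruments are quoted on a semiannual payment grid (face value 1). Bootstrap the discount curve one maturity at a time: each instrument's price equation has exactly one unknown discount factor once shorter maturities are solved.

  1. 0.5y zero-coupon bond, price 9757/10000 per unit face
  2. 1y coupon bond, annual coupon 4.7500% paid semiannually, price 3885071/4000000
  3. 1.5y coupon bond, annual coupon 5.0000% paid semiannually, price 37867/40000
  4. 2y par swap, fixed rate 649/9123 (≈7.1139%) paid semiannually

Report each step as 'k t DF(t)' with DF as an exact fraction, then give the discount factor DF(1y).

step 1 [0.5y] zero: DF = P = 9757/10000 ≈ 0.975700
step 2 [1y] bond c/2=19/800: DF=(3885071/4000000 − 19/800·(0.975700))/(1+19/800) = 9261/10000 ≈ 0.926100
step 3 [1.5y] bond c/2=1/40: DF=(37867/40000 − 1/40·(0.975700+0.926100))/(1+1/40) = 2193/2500 ≈ 0.877200
step 4 [2y] swap r/2=649/18246: DF=(1 − 649/18246·(0.975700+0.926100+0.877200))/(1+649/18246) = 4351/5000 ≈ 0.870200

1 1/2 9757/10000
2 1 9261/10000
3 3/2 2193/2500
4 2 4351/5000
DF(1y) = 9261/10000 ≈ 0.926100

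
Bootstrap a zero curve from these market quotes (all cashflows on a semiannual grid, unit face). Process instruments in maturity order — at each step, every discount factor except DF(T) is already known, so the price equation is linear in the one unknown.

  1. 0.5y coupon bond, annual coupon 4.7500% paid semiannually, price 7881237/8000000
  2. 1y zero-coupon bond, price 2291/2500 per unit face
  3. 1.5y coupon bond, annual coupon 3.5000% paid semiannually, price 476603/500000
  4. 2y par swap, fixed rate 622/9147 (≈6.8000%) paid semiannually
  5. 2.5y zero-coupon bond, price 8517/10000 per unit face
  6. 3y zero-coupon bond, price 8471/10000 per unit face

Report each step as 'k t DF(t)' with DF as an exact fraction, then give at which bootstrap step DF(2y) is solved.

step 1 [0.5y] bond c/2=19/800: DF=(7881237/8000000 − 19/800·(0))/(1+19/800) = 9623/10000 ≈ 0.962300
step 2 [1y] zero: DF = P = 2291/2500 ≈ 0.916400
step 3 [1.5y] bond c/2=7/400: DF=(476603/500000 − 7/400·(0.962300+0.916400))/(1+7/400) = 1809/2000 ≈ 0.904500
step 4 [2y] swap r/2=311/9147: DF=(1 − 311/9147·(0.962300+0.916400+0.904500))/(1+311/9147) = 2189/2500 ≈ 0.875600
step 5 [2.5y] zero: DF = P = 8517/10000 ≈ 0.851700
step 6 [3y] zero: DF = P = 8471/10000 ≈ 0.847100

1 1/2 9623/10000
2 1 2291/2500
3 3/2 1809/2000
4 2 2189/2500
5 5/2 8517/10000
6 3 8471/10000
DF(2y) is solved at step 4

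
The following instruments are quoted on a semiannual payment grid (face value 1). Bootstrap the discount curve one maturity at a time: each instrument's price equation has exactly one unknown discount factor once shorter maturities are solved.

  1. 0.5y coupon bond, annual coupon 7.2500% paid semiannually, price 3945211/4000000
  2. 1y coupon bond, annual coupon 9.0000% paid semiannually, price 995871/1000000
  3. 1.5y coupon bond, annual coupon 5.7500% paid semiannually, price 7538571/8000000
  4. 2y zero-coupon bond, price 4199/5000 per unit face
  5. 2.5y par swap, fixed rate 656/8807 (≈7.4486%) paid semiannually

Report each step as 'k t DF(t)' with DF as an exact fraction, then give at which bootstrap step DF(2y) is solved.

step 1 [0.5y] bond c/2=29/800: DF=(3945211/4000000 − 29/800·(0))/(1+29/800) = 4759/5000 ≈ 0.951800
step 2 [1y] bond c/2=9/200: DF=(995871/1000000 − 9/200·(0.951800))/(1+9/200) = 114/125 ≈ 0.912000
step 3 [1.5y] bond c/2=23/800: DF=(7538571/8000000 − 23/800·(0.951800+0.912000))/(1+23/800) = 8639/10000 ≈ 0.863900
step 4 [2y] zero: DF = P = 4199/5000 ≈ 0.839800
step 5 [2.5y] swap r/2=328/8807: DF=(1 − 328/8807·(0.951800+0.912000+0.863900+0.839800))/(1+328/8807) = 209/250 ≈ 0.836000

1 1/2 4759/5000
2 1 114/125
3 3/2 8639/10000
4 2 4199/5000
5 5/2 209/250
DF(2y) is solved at step 4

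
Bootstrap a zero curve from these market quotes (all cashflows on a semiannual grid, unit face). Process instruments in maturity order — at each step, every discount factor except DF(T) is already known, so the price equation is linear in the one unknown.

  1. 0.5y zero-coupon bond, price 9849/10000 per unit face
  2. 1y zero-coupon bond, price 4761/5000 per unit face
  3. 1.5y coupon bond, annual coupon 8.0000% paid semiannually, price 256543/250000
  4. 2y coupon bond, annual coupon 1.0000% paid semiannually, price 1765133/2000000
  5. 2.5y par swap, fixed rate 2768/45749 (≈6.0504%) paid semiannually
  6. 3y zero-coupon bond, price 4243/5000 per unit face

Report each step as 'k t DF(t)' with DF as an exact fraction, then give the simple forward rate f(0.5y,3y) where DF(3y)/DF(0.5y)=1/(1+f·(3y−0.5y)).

step 1 [0.5y] zero: DF = P = 9849/10000 ≈ 0.984900
step 2 [1y] zero: DF = P = 4761/5000 ≈ 0.952200
step 3 [1.5y] bond c/2=1/25: DF=(256543/250000 − 1/25·(0.984900+0.952200))/(1+1/25) = 4561/5000 ≈ 0.912200
step 4 [2y] bond c/2=1/200: DF=(1765133/2000000 − 1/200·(0.984900+0.952200+0.912200))/(1+1/200) = 108/125 ≈ 0.864000
step 5 [2.5y] swap r/2=1384/45749: DF=(1 − 1384/45749·(0.984900+0.952200+0.912200+0.864000))/(1+1384/45749) = 1077/1250 ≈ 0.861600
step 6 [3y] zero: DF = P = 4243/5000 ≈ 0.848600

1 1/2 9849/10000
2 1 4761/5000
3 3/2 4561/5000
4 2 108/125
5 5/2 1077/1250
6 3 4243/5000
f(0.5y,3y) = ((9849/10000)/(4243/5000) − 1)/(5/2) = 1363/21215 ≈ 6.4247%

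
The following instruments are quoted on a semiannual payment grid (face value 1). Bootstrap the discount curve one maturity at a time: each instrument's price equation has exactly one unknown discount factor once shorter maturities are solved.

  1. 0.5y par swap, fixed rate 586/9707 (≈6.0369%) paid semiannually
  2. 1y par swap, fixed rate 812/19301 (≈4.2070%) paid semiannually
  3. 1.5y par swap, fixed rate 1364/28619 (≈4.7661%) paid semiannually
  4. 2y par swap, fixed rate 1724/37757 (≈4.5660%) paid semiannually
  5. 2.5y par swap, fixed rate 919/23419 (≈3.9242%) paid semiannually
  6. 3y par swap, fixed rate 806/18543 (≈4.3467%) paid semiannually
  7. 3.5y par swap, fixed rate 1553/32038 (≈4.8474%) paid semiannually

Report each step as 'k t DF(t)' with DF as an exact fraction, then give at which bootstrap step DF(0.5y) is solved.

1 1/2 9707/10000
2 1 4797/5000
3 3/2 4659/5000
4 2 4569/5000
5 5/2 9081/10000
6 3 8791/10000
7 7/2 8447/10000
DF(0.5y) is solved at step 1

step 1 [0.5y] swap r/2=293/9707: DF=(1 − 293/9707·(0))/(1+293/9707) = 9707/10000 ≈ 0.970700
step 2 [1y] swap r/2=406/19301: DF=(1 − 406/19301·(0.970700))/(1+406/19301) = 4797/5000 ≈ 0.959400
step 3 [1.5y] swap r/2=682/28619: DF=(1 − 682/28619·(0.970700+0.959400))/(1+682/28619) = 4659/5000 ≈ 0.931800
step 4 [2y] swap r/2=862/37757: DF=(1 − 862/37757·(0.970700+0.959400+0.931800))/(1+862/37757) = 4569/5000 ≈ 0.913800
step 5 [2.5y] swap r/2=919/46838: DF=(1 − 919/46838·(0.970700+0.959400+0.931800+0.913800))/(1+919/46838) = 9081/10000 ≈ 0.908100
step 6 [3y] swap r/2=403/18543: DF=(1 − 403/18543·(0.970700+0.959400+0.931800+0.913800+0.908100))/(1+403/18543) = 8791/10000 ≈ 0.879100
step 7 [3.5y] swap r/2=1553/64076: DF=(1 − 1553/64076·(0.970700+0.959400+0.931800+0.913800+0.908100+0.879100))/(1+1553/64076) = 8447/10000 ≈ 0.844700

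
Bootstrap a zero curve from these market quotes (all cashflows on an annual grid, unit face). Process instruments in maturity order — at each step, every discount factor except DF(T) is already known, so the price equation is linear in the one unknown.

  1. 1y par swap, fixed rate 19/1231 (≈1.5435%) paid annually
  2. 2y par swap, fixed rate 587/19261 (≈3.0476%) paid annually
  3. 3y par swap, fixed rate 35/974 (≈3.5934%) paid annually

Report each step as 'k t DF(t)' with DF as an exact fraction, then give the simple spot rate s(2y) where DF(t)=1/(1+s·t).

step 1 [1y] swap r/1=19/1231: DF=(1 − 19/1231·(0))/(1+19/1231) = 1231/1250 ≈ 0.984800
step 2 [2y] swap r/1=587/19261: DF=(1 − 587/19261·(0.984800))/(1+587/19261) = 9413/10000 ≈ 0.941300
step 3 [3y] swap r/1=35/974: DF=(1 − 35/974·(0.984800+0.941300))/(1+35/974) = 1797/2000 ≈ 0.898500

1 1 1231/1250
2 2 9413/10000
3 3 1797/2000
s(2y) = (1/(9413/10000) − 1)/(2) = 587/18826 ≈ 3.1180%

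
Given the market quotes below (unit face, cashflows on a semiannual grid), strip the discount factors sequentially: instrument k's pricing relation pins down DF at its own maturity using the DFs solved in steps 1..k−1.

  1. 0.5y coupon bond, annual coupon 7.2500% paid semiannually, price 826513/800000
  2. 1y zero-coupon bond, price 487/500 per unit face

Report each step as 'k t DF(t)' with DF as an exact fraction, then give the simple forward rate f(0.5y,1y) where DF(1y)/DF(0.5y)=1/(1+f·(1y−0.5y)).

step 1 [0.5y] bond c/2=29/800: DF=(826513/800000 − 29/800·(0))/(1+29/800) = 997/1000 ≈ 0.997000
step 2 [1y] zero: DF = P = 487/500 ≈ 0.974000

1 1/2 997/1000
2 1 487/500
f(0.5y,1y) = ((997/1000)/(487/500) − 1)/(1/2) = 23/487 ≈ 4.7228%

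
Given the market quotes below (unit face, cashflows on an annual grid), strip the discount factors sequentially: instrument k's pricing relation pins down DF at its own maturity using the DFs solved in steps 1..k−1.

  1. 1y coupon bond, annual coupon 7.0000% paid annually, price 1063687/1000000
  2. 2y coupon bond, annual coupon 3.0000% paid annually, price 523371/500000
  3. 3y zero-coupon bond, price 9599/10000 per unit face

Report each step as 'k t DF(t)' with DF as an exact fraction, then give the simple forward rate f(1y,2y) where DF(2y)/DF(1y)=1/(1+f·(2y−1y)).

step 1 [1y] bond c/1=7/100: DF=(1063687/1000000 − 7/100·(0))/(1+7/100) = 9941/10000 ≈ 0.994100
step 2 [2y] bond c/1=3/100: DF=(523371/500000 − 3/100·(0.994100))/(1+3/100) = 9873/10000 ≈ 0.987300
step 3 [3y] zero: DF = P = 9599/10000 ≈ 0.959900

1 1 9941/10000
2 2 9873/10000
3 3 9599/10000
f(1y,2y) = ((9941/10000)/(9873/10000) − 1)/(1) = 68/9873 ≈ 0.6887%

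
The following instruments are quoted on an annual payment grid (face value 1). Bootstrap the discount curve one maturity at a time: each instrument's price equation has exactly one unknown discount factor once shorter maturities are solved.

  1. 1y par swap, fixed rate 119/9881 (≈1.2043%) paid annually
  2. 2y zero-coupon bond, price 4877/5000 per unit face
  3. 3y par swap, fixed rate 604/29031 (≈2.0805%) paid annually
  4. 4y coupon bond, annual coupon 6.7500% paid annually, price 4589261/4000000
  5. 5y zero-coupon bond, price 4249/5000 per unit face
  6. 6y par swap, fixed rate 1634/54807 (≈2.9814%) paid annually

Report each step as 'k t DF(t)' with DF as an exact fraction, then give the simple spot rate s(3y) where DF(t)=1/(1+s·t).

step 1 [1y] swap r/1=119/9881: DF=(1 − 119/9881·(0))/(1+119/9881) = 9881/10000 ≈ 0.988100
step 2 [2y] zero: DF = P = 4877/5000 ≈ 0.975400
step 3 [3y] swap r/1=604/29031: DF=(1 − 604/29031·(0.988100+0.975400))/(1+604/29031) = 2349/2500 ≈ 0.939600
step 4 [4y] bond c/1=27/400: DF=(4589261/4000000 − 27/400·(0.988100+0.975400+0.939600))/(1+27/400) = 557/625 ≈ 0.891200
step 5 [5y] zero: DF = P = 4249/5000 ≈ 0.849800
step 6 [6y] swap r/1=1634/54807: DF=(1 − 1634/54807·(0.988100+0.975400+0.939600+0.891200+0.849800))/(1+1634/54807) = 4183/5000 ≈ 0.836600

1 1 9881/10000
2 2 4877/5000
3 3 2349/2500
4 4 557/625
5 5 4249/5000
6 6 4183/5000
s(3y) = (1/(2349/2500) − 1)/(3) = 151/7047 ≈ 2.1428%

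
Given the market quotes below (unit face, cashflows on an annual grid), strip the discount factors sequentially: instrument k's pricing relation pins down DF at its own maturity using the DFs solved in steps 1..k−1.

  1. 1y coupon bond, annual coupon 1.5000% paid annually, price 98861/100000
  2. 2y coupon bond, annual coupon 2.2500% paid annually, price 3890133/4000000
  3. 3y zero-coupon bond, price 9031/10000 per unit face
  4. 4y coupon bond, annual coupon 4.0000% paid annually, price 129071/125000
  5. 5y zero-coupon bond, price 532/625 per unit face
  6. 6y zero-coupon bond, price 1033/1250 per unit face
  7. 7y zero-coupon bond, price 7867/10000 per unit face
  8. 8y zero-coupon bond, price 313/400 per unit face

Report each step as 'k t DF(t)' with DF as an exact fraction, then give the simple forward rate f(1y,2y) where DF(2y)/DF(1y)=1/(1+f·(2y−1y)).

1 1 487/500
2 2 9297/10000
3 3 9031/10000
4 4 8849/10000
5 5 532/625
6 6 1033/1250
7 7 7867/10000
8 8 313/400
f(1y,2y) = ((487/500)/(9297/10000) − 1)/(1) = 443/9297 ≈ 4.7650%

step 1 [1y] bond c/1=3/200: DF=(98861/100000 − 3/200·(0))/(1+3/200) = 487/500 ≈ 0.974000
step 2 [2y] bond c/1=9/400: DF=(3890133/4000000 − 9/400·(0.974000))/(1+9/400) = 9297/10000 ≈ 0.929700
step 3 [3y] zero: DF = P = 9031/10000 ≈ 0.903100
step 4 [4y] bond c/1=1/25: DF=(129071/125000 − 1/25·(0.974000+0.929700+0.903100))/(1+1/25) = 8849/10000 ≈ 0.884900
step 5 [5y] zero: DF = P = 532/625 ≈ 0.851200
step 6 [6y] zero: DF = P = 1033/1250 ≈ 0.826400
step 7 [7y] zero: DF = P = 7867/10000 ≈ 0.786700
step 8 [8y] zero: DF = P = 313/400 ≈ 0.782500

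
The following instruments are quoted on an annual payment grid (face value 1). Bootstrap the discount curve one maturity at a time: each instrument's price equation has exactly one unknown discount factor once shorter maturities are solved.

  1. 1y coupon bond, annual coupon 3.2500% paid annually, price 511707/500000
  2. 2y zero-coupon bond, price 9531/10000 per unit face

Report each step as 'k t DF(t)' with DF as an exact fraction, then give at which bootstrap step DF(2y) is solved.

1 1 1239/1250
2 2 9531/10000
DF(2y) is solved at step 2

step 1 [1y] bond c/1=13/400: DF=(511707/500000 − 13/400·(0))/(1+13/400) = 1239/1250 ≈ 0.991200
step 2 [2y] zero: DF = P = 9531/10000 ≈ 0.953100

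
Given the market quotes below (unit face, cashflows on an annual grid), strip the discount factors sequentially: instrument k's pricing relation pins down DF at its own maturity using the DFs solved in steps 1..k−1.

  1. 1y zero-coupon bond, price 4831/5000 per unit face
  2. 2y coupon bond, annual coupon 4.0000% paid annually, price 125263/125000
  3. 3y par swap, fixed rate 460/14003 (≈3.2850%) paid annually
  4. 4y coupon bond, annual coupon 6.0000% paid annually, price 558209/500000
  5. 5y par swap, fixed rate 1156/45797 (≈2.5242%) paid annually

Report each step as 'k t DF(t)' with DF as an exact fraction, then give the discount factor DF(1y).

step 1 [1y] zero: DF = P = 4831/5000 ≈ 0.966200
step 2 [2y] bond c/1=1/25: DF=(125263/125000 − 1/25·(0.966200))/(1+1/25) = 579/625 ≈ 0.926400
step 3 [3y] swap r/1=460/14003: DF=(1 − 460/14003·(0.966200+0.926400))/(1+460/14003) = 227/250 ≈ 0.908000
step 4 [4y] bond c/1=3/50: DF=(558209/500000 − 3/50·(0.966200+0.926400+0.908000))/(1+3/50) = 8947/10000 ≈ 0.894700
step 5 [5y] swap r/1=1156/45797: DF=(1 − 1156/45797·(0.966200+0.926400+0.908000+0.894700))/(1+1156/45797) = 2211/2500 ≈ 0.884400

1 1 4831/5000
2 2 579/625
3 3 227/250
4 4 8947/10000
5 5 2211/2500
DF(1y) = 4831/5000 ≈ 0.966200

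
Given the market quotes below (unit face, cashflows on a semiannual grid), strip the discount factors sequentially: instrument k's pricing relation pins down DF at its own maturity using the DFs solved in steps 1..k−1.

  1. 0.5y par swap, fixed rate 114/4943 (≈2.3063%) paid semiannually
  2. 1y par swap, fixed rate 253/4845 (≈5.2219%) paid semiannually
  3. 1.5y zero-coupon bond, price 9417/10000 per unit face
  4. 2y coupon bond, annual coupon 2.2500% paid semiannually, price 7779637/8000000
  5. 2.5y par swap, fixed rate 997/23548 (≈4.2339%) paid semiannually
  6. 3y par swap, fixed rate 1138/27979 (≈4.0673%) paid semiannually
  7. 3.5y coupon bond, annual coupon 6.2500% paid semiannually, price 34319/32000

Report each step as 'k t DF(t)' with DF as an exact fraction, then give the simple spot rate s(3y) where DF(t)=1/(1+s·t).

1 1/2 4943/5000
2 1 4747/5000
3 3/2 9417/10000
4 2 581/625
5 5/2 9003/10000
6 3 4431/5000
7 7/2 544/625
s(3y) = (1/(4431/5000) − 1)/(3) = 569/13293 ≈ 4.2804%

step 1 [0.5y] swap r/2=57/4943: DF=(1 − 57/4943·(0))/(1+57/4943) = 4943/5000 ≈ 0.988600
step 2 [1y] swap r/2=253/9690: DF=(1 − 253/9690·(0.988600))/(1+253/9690) = 4747/5000 ≈ 0.949400
step 3 [1.5y] zero: DF = P = 9417/10000 ≈ 0.941700
step 4 [2y] bond c/2=9/800: DF=(7779637/8000000 − 9/800·(0.988600+0.949400+0.941700))/(1+9/800) = 581/625 ≈ 0.929600
step 5 [2.5y] swap r/2=997/47096: DF=(1 − 997/47096·(0.988600+0.949400+0.941700+0.929600))/(1+997/47096) = 9003/10000 ≈ 0.900300
step 6 [3y] swap r/2=569/27979: DF=(1 − 569/27979·(0.988600+0.949400+0.941700+0.929600+0.900300))/(1+569/27979) = 4431/5000 ≈ 0.886200
step 7 [3.5y] bond c/2=1/32: DF=(34319/32000 − 1/32·(0.988600+0.949400+0.941700+0.929600+0.900300+0.886200))/(1+1/32) = 544/625 ≈ 0.870400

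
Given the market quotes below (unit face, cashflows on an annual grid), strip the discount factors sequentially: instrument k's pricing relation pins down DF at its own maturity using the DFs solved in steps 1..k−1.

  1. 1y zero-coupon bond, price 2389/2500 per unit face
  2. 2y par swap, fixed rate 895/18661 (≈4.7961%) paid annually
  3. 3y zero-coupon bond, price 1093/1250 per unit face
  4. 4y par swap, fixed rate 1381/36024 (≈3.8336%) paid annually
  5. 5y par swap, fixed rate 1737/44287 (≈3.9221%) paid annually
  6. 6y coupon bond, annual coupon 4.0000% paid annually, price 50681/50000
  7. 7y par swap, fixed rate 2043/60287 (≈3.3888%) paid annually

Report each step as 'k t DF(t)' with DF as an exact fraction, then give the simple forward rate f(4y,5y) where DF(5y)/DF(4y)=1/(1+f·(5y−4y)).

step 1 [1y] zero: DF = P = 2389/2500 ≈ 0.955600
step 2 [2y] swap r/1=895/18661: DF=(1 − 895/18661·(0.955600))/(1+895/18661) = 1821/2000 ≈ 0.910500
step 3 [3y] zero: DF = P = 1093/1250 ≈ 0.874400
step 4 [4y] swap r/1=1381/36024: DF=(1 − 1381/36024·(0.955600+0.910500+0.874400))/(1+1381/36024) = 8619/10000 ≈ 0.861900
step 5 [5y] swap r/1=1737/44287: DF=(1 − 1737/44287·(0.955600+0.910500+0.874400+0.861900))/(1+1737/44287) = 8263/10000 ≈ 0.826300
step 6 [6y] bond c/1=1/25: DF=(50681/50000 − 1/25·(0.955600+0.910500+0.874400+0.861900+0.826300))/(1+1/25) = 8043/10000 ≈ 0.804300
step 7 [7y] swap r/1=2043/60287: DF=(1 − 2043/60287·(0.955600+0.910500+0.874400+0.861900+0.826300+0.804300))/(1+2043/60287) = 7957/10000 ≈ 0.795700

1 1 2389/2500
2 2 1821/2000
3 3 1093/1250
4 4 8619/10000
5 5 8263/10000
6 6 8043/10000
7 7 7957/10000
f(4y,5y) = ((8619/10000)/(8263/10000) − 1)/(1) = 356/8263 ≈ 4.3084%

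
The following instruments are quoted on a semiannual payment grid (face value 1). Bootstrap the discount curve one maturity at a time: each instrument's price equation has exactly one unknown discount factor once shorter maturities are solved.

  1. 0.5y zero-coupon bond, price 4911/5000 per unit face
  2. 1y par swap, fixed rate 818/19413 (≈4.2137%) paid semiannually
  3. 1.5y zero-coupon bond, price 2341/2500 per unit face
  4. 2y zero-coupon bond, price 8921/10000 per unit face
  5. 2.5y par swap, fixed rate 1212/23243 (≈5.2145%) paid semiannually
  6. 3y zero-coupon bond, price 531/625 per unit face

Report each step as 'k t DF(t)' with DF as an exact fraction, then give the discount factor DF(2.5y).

step 1 [0.5y] zero: DF = P = 4911/5000 ≈ 0.982200
step 2 [1y] swap r/2=409/19413: DF=(1 − 409/19413·(0.982200))/(1+409/19413) = 9591/10000 ≈ 0.959100
step 3 [1.5y] zero: DF = P = 2341/2500 ≈ 0.936400
step 4 [2y] zero: DF = P = 8921/10000 ≈ 0.892100
step 5 [2.5y] swap r/2=606/23243: DF=(1 − 606/23243·(0.982200+0.959100+0.936400+0.892100))/(1+606/23243) = 2197/2500 ≈ 0.878800
step 6 [3y] zero: DF = P = 531/625 ≈ 0.849600

1 1/2 4911/5000
2 1 9591/10000
3 3/2 2341/2500
4 2 8921/10000
5 5/2 2197/2500
6 3 531/625
DF(2.5y) = 2197/2500 ≈ 0.878800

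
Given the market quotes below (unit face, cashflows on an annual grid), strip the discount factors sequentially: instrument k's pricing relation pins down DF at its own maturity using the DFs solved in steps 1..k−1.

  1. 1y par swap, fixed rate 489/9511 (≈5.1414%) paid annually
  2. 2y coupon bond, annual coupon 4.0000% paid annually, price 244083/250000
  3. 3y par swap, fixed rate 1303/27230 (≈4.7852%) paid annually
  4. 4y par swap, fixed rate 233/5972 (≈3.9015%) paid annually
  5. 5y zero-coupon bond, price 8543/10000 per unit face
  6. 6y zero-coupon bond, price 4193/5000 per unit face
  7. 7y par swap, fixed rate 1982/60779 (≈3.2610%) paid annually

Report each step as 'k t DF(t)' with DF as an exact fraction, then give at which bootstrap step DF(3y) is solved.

1 1 9511/10000
2 2 4511/5000
3 3 8697/10000
4 4 4301/5000
5 5 8543/10000
6 6 4193/5000
7 7 4009/5000
DF(3y) is solved at step 3

step 1 [1y] swap r/1=489/9511: DF=(1 − 489/9511·(0))/(1+489/9511) = 9511/10000 ≈ 0.951100
step 2 [2y] bond c/1=1/25: DF=(244083/250000 − 1/25·(0.951100))/(1+1/25) = 4511/5000 ≈ 0.902200
step 3 [3y] swap r/1=1303/27230: DF=(1 − 1303/27230·(0.951100+0.902200))/(1+1303/27230) = 8697/10000 ≈ 0.869700
step 4 [4y] swap r/1=233/5972: DF=(1 − 233/5972·(0.951100+0.902200+0.869700))/(1+233/5972) = 4301/5000 ≈ 0.860200
step 5 [5y] zero: DF = P = 8543/10000 ≈ 0.854300
step 6 [6y] zero: DF = P = 4193/5000 ≈ 0.838600
step 7 [7y] swap r/1=1982/60779: DF=(1 − 1982/60779·(0.951100+0.902200+0.869700+0.860200+0.854300+0.838600))/(1+1982/60779) = 4009/5000 ≈ 0.801800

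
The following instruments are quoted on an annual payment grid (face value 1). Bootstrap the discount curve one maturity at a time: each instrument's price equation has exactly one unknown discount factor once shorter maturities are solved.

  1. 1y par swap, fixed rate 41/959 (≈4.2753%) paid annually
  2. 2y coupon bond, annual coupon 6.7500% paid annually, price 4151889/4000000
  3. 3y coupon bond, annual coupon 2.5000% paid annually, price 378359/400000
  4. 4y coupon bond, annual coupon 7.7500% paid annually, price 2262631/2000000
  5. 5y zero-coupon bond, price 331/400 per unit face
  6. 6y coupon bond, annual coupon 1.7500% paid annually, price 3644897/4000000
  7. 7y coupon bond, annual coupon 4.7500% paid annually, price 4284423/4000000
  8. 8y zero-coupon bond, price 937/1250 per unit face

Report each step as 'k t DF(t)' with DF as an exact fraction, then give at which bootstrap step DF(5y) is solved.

step 1 [1y] swap r/1=41/959: DF=(1 − 41/959·(0))/(1+41/959) = 959/1000 ≈ 0.959000
step 2 [2y] bond c/1=27/400: DF=(4151889/4000000 − 27/400·(0.959000))/(1+27/400) = 9117/10000 ≈ 0.911700
step 3 [3y] bond c/1=1/40: DF=(378359/400000 − 1/40·(0.959000+0.911700))/(1+1/40) = 2193/2500 ≈ 0.877200
step 4 [4y] bond c/1=31/400: DF=(2262631/2000000 − 31/400·(0.959000+0.911700+0.877200))/(1+31/400) = 8523/10000 ≈ 0.852300
step 5 [5y] zero: DF = P = 331/400 ≈ 0.827500
step 6 [6y] bond c/1=7/400: DF=(3644897/4000000 − 7/400·(0.959000+0.911700+0.877200+0.852300+0.827500))/(1+7/400) = 4097/5000 ≈ 0.819400
step 7 [7y] bond c/1=19/400: DF=(4284423/4000000 − 19/400·(0.959000+0.911700+0.877200+0.852300+0.827500+0.819400))/(1+19/400) = 3923/5000 ≈ 0.784600
step 8 [8y] zero: DF = P = 937/1250 ≈ 0.749600

1 1 959/1000
2 2 9117/10000
3 3 2193/2500
4 4 8523/10000
5 5 331/400
6 6 4097/5000
7 7 3923/5000
8 8 937/1250
DF(5y) is solved at step 5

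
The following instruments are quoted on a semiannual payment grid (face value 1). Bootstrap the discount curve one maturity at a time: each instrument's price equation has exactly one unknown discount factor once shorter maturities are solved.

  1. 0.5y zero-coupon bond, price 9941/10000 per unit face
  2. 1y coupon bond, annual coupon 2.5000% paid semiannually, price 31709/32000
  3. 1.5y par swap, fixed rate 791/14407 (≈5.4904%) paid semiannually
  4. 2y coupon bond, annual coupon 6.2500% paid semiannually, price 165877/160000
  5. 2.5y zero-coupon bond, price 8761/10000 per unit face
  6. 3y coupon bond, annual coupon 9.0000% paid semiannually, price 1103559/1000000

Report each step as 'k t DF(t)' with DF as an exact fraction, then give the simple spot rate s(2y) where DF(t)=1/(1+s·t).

1 1/2 9941/10000
2 1 604/625
3 3/2 9209/10000
4 2 459/500
5 5/2 8761/10000
6 3 8547/10000
s(2y) = (1/(459/500) − 1)/(2) = 41/918 ≈ 4.4662%

step 1 [0.5y] zero: DF = P = 9941/10000 ≈ 0.994100
step 2 [1y] bond c/2=1/80: DF=(31709/32000 − 1/80·(0.994100))/(1+1/80) = 604/625 ≈ 0.966400
step 3 [1.5y] swap r/2=791/28814: DF=(1 − 791/28814·(0.994100+0.966400))/(1+791/28814) = 9209/10000 ≈ 0.920900
step 4 [2y] bond c/2=1/32: DF=(165877/160000 − 1/32·(0.994100+0.966400+0.920900))/(1+1/32) = 459/500 ≈ 0.918000
step 5 [2.5y] zero: DF = P = 8761/10000 ≈ 0.876100
step 6 [3y] bond c/2=9/200: DF=(1103559/1000000 − 9/200·(0.994100+0.966400+0.920900+0.918000+0.876100))/(1+9/200) = 8547/10000 ≈ 0.854700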